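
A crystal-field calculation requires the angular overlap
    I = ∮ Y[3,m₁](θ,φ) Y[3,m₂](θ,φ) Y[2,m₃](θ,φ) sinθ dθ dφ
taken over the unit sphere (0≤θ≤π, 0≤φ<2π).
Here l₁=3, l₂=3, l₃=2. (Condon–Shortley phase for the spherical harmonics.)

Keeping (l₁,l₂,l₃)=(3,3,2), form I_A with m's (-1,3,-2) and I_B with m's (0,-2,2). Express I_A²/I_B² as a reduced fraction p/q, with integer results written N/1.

Shared (l₁,l₂,l₃)=(3,3,2): N and (l;000)² cancel in I_A²/I_B².
A: Δ = 4!·2!·2!/9! = 1/3780; Racah Σ t=4..4: t=4:+1/96 = 1/96; ⇒ 3j(3 3 2; -1 3 -2)² = 1/42, sgn +1
B: Δ = 4!·2!·2!/9! = 1/3780; Racah Σ t=1..1: t=1:−1/24 = -1/24; ⇒ 3j(3 3 2; 0 -2 2)² = 1/21, sgn -1
I_A²/I_B² = (1/42)/(1/21) = 1/2

1/2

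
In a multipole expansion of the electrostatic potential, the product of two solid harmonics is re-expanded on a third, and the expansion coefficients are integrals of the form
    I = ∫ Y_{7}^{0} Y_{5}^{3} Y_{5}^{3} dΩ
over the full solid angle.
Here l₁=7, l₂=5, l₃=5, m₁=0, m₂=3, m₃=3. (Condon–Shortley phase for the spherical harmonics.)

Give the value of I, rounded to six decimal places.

Σmᵢ = 6 ≠ 0, so the φ-integral vanishes; I = 0

0.000000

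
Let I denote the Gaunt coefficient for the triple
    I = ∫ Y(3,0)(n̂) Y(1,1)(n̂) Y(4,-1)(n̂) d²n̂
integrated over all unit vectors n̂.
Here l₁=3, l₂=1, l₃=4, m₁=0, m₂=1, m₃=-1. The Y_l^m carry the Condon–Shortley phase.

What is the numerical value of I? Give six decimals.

-0.194664

Checks pass: Σm=0; 8 even; l₃=4∈[2,4].
(2·3+1)(2·1+1)(2·4+1) = 189
Δ: 0! 6! 2! / 9! → 1/252
sum: t=0:+1/36 = 1/36
3j²(3 1 4; 0 0 0) = Δ·Π!·Σ² = 4/63  (sign +1)
sum: t=0:+1/72 = 1/72
3j²(3 1 4; 0 1 -1) = Δ·Π!·Σ² = 5/126  (sign -1)
combine: 4πI² = 189·4/63·5/126 = 10/21
take √, sign -1: I = -0.19466390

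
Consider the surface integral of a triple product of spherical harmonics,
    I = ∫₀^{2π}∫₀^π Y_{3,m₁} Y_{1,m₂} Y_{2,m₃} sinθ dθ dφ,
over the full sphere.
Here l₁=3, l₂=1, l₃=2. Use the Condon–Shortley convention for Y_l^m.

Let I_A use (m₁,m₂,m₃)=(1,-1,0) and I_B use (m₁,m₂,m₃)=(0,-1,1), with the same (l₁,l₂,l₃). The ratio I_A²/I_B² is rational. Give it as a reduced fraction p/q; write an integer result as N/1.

Same 3,1,2: normalisation and zero-m 3j drop out of the ratio.
A: Δ: 2! 4! 0! / 7! → 1/105; sum: t=0:+1/8 = 1/8; 3j²(3 1 2; 1 -1 0) = Δ·Π!·Σ² = 2/35  (sign +1)
B: Δ: 2! 4! 0! / 7! → 1/105; sum: t=0:+1/12 = 1/12; 3j²(3 1 2; 0 -1 1) = Δ·Π!·Σ² = 1/35  (sign -1)
I_A²/I_B² = (2/35)/(1/35) = 2/1

2/1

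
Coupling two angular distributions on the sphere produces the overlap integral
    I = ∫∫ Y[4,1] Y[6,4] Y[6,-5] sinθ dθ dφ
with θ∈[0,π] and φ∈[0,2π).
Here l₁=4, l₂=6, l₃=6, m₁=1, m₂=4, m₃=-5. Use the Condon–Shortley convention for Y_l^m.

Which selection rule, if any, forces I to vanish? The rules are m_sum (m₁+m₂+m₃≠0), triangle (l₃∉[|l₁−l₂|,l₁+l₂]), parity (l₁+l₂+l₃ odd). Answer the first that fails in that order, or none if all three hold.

m₁+m₂+m₃ = 1 + 4 − 5 = 0  ✓
triangle: |4−6|=2 ≤ l₃=6 ≤ 4+6=10  ✓
parity: l₁+l₂+l₃ = 16 is even  ✓

none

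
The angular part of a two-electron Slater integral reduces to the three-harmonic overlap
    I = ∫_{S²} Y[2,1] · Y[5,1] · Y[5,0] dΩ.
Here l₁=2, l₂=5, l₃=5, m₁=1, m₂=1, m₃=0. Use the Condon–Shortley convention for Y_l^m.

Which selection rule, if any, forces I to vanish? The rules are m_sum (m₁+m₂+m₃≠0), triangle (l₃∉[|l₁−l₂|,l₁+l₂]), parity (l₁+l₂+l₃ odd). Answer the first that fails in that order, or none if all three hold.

m_sum

Σmᵢ = 2  ✗
l₃∈[|l₁−l₂|,l₁+l₂]=[3,7], have l₃=5
Σlᵢ = 12 ⇒ even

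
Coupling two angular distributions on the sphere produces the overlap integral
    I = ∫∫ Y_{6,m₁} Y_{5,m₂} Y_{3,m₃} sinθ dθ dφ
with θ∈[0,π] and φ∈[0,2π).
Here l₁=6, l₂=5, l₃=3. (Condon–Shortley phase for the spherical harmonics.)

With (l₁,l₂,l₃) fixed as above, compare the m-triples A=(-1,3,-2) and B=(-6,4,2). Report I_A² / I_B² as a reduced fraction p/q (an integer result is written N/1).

64/99

Shared (l₁,l₂,l₃)=(6,5,3): N and (l;000)² cancel in I_A²/I_B².
A: Δ = 8!·4!·2!/15! = 1/675675; Racah Σ t=6..7: t=6:+1/17280 t=7:−1/120960 = 1/20160; ⇒ 3j(6 5 3; -1 3 -2)² = 64/3003, sgn -1
B: Δ = 8!·4!·2!/15! = 1/675675; Racah Σ t=8..8: t=8:+1/967680 = 1/967680; ⇒ 3j(6 5 3; -6 4 2)² = 3/91, sgn -1
I_A²/I_B² = (64/3003)/(3/91) = 64/99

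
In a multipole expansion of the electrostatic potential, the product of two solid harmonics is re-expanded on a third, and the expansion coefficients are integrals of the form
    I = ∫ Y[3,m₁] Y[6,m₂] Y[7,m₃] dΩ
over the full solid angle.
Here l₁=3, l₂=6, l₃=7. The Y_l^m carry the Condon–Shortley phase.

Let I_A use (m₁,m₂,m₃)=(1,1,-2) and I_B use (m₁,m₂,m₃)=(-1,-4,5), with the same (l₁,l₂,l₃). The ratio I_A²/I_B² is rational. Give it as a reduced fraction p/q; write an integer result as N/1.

20886/9251

Same 3,6,7: normalisation and zero-m 3j drop out of the ratio.
A: Δ: 2! 4! 10! / 17! → 1/2042040; sum: t=0:+1/241920 t=1:−1/103680 t=2:+1/691200 = -59/14515200; 3j²(3 6 7; 1 1 -2) = Δ·Π!·Σ² = 3481/340340  (sign +1)
B: Δ: 2! 4! 10! / 17! → 1/2042040; sum: t=0:+1/3870720 t=1:−1/2177280 t=2:+1/29030400 = -29/174182400; 3j²(3 6 7; -1 -4 5) = Δ·Π!·Σ² = 841/185640  (sign -1)
I_A²/I_B² = (3481/340340)/(841/185640) = 20886/9251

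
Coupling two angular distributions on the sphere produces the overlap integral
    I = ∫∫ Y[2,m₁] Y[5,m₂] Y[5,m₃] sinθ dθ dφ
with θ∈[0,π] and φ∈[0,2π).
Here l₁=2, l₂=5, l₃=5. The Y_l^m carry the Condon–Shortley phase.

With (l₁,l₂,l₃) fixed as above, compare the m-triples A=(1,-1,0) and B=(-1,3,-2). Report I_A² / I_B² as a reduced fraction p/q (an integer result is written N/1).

1/20

Shared (l₁,l₂,l₃)=(2,5,5): N and (l;000)² cancel in I_A²/I_B².
A: Δ = 2!·2!·8!/13! = 1/38610; Racah Σ t=0..1: t=0:+1/1152 t=1:−1/1440 = 1/5760; ⇒ 3j(2 5 5; 1 -1 0)² = 1/858, sgn -1
B: Δ = 2!·2!·8!/13! = 1/38610; Racah Σ t=1..2: t=1:−1/10080 t=2:+1/2880 = 1/4032; ⇒ 3j(2 5 5; -1 3 -2)² = 10/429, sgn -1
I_A²/I_B² = (1/858)/(10/429) = 1/20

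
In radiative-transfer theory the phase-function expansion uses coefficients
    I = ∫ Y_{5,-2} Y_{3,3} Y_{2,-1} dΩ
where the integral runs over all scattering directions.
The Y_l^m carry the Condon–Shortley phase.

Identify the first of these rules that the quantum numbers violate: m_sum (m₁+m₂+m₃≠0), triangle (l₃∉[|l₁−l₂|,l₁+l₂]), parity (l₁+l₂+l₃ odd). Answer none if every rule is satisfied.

Σmᵢ = 0  ✓
l₃∈[|l₁−l₂|,l₁+l₂]=[2,8], have l₃=2  ✓
Σlᵢ = 10 ⇒ even  ✓

none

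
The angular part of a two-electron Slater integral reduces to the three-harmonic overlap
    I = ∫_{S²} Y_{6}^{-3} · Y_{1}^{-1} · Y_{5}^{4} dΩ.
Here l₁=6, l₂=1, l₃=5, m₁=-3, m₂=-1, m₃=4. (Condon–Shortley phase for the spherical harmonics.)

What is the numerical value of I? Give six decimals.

Rules hold: Σm=0, L=12 even, 5≤5≤7.
N = 13·3·11 = 429
Δ = 2!·10!·0!/13! = 1/858
Racah Σ t=1..1: t=1:−1/14400 = -1/14400
⇒ 3j(6 1 5; 0 0 0)² = 6/143, sgn +1
Racah Σ t=0..0: t=0:+1/725760 = 1/725760
⇒ 3j(6 1 5; -3 -1 4)² = 1/286, sgn -1
4πI² = N·(3j₀)²·(3jₘ)² = 9/143
I = -1·√(0.0629371/4π) = -0.07076985

-0.070770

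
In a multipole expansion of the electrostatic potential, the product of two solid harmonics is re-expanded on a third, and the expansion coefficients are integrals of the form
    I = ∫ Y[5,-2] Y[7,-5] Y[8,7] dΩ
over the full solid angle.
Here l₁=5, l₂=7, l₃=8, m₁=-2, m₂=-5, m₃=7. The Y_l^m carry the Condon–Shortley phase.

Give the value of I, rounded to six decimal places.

Rules hold: Σm=0, L=20 even, 2≤8≤12.
N = 11·15·17 = 2805
Δ = 4!·6!·10!/21! = 1/814773960
Racah Σ t=0..4: t=0:+1/87091200 t=1:−1/4976640 t=2:+1/2073600 t=3:−1/4976640 t=4:+1/87091200 = 1/9676800
⇒ 3j(5 7 8; 0 0 0)² = 360/46189, sgn +1
Racah Σ t=1..2: t=1:−1/1567641600 t=2:+1/1741824000 = -1/15676416000
⇒ 3j(5 7 8; -2 -5 7)² = 11/58140, sgn +1
4πI² = N·(3j₀)²·(3jₘ)² = 330/79781
I = +1·√(0.00413632/4π) = 0.01814272

0.018143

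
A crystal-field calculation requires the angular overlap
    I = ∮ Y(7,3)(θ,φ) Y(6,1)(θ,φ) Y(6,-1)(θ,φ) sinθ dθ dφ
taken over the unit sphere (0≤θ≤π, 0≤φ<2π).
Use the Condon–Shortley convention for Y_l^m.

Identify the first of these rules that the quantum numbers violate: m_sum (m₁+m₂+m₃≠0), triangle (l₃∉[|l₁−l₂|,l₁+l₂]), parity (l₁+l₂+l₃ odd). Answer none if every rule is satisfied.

m_sum

m₁+m₂+m₃ = 3 + 1 − 1 = 3  ✗
triangle: |7−6|=1 ≤ l₃=6 ≤ 7+6=13
parity: l₁+l₂+l₃ = 19 is odd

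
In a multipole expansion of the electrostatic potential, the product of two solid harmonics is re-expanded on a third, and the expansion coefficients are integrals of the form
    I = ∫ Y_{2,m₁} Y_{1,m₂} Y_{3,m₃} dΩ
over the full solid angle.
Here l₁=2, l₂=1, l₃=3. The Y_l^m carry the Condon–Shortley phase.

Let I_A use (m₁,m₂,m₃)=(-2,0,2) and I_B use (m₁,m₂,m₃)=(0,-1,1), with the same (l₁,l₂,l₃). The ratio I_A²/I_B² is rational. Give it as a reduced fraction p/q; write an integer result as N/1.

Same 2,1,3: normalisation and zero-m 3j drop out of the ratio.
A: Δ: 0! 4! 2! / 7! → 1/105; sum: t=0:+1/24 = 1/24; 3j²(2 1 3; -2 0 2) = Δ·Π!·Σ² = 1/21  (sign -1)
B: Δ: 0! 4! 2! / 7! → 1/105; sum: t=0:+1/8 = 1/8; 3j²(2 1 3; 0 -1 1) = Δ·Π!·Σ² = 2/35  (sign +1)
I_A²/I_B² = (1/21)/(2/35) = 5/6

5/6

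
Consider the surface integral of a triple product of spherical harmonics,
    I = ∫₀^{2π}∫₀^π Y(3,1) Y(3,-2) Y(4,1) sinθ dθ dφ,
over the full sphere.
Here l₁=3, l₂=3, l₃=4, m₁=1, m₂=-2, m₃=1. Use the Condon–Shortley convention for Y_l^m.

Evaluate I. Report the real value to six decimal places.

0.145070

Checks pass: Σm=0; 10 even; l₃=4∈[0,6].
(2·3+1)(2·3+1)(2·4+1) = 441
Δ: 2! 4! 4! / 11! → 1/34650
sum: t=0:+1/72 t=1:−1/16 t=2:+1/72 = -5/144
3j²(3 3 4; 0 0 0) = Δ·Π!·Σ² = 2/77  (sign -1)
sum: t=0:+1/48 t=1:−1/144 = 1/72
3j²(3 3 4; 1 -2 1) = Δ·Π!·Σ² = 16/693  (sign -1)
combine: 4πI² = 441·2/77·16/693 = 32/121
take √, sign +1: I = 0.14506992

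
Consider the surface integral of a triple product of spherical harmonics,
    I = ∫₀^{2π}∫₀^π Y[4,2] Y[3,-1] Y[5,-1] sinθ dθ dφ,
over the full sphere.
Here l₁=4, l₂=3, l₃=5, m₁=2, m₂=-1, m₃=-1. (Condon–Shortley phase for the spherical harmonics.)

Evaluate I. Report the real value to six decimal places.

Checks pass: Σm=0; 12 even; l₃=5∈[1,7].
(2·4+1)(2·3+1)(2·5+1) = 693
Δ: 2! 6! 4! / 13! → 1/180180
sum: t=0:+1/576 t=1:−1/144 t=2:+1/576 = -1/288
3j²(4 3 5; 0 0 0) = Δ·Π!·Σ² = 20/1001  (sign +1)
sum: t=0:+1/384 t=1:−1/720 t=2:+1/34560 = 43/34560
3j²(4 3 5; 2 -1 -1) = Δ·Π!·Σ² = 1849/180180  (sign +1)
combine: 4πI² = 693·20/1001·1849/180180 = 1849/13013
take √, sign +1: I = 0.10633465

0.106335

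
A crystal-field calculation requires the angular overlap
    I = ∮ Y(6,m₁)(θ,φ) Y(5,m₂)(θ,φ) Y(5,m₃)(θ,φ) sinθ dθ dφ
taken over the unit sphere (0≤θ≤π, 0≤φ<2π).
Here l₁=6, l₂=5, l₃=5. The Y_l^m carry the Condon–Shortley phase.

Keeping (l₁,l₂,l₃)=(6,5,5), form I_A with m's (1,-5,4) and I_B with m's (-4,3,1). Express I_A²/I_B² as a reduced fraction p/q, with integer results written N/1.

315/169

Same 6,5,5: normalisation and zero-m 3j drop out of the ratio.
A: Δ: 6! 6! 4! / 17! → 1/28588560; sum: t=0:+1/2073600 = 1/2073600; 3j²(6 5 5; 1 -5 4) = Δ·Π!·Σ² = 63/9724  (sign -1)
B: Δ: 6! 6! 4! / 17! → 1/28588560; sum: t=4:+1/829440 t=5:−1/86400 t=6:+1/138240 = -13/4147200; 3j²(6 5 5; -4 3 1) = Δ·Π!·Σ² = 13/3740  (sign -1)
I_A²/I_B² = (63/9724)/(13/3740) = 315/169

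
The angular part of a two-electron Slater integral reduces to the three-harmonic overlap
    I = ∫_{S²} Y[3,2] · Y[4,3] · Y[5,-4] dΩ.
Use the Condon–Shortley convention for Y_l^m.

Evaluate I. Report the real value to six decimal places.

m-sum = 2 + 3 − 4 = 1 ≠ 0 ⇒ I = 0

0.000000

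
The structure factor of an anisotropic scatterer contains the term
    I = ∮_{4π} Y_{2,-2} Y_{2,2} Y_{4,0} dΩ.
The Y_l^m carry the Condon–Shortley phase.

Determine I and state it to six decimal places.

0.040299

m-sum 0 ✓  L=8 even ✓  0≤4≤4 ✓
Π(2lᵢ+1) = 5×5×9 = 225
triangle coeff Δ(2,2,4) = 1/630
Σ_t [0,0]: t=0:+1/16 = 1/16
(3j)²=2/35 [(2 2 4; 0 0 0)], sign=+1
Σ_t [0,0]: t=0:+1/576 = 1/576
(3j)²=1/630 [(2 2 4; -2 2 0)], sign=+1
⇒ 4πI² = 1/49
I = (+1)√(1/49/(4π)) = 0.04029926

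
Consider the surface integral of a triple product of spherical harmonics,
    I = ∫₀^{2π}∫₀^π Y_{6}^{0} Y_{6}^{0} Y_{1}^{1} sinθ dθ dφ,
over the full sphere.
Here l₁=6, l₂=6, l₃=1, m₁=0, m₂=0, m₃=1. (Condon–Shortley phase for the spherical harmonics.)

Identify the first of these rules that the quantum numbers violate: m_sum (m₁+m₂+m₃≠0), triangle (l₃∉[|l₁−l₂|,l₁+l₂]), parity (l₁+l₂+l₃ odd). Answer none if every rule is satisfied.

m_sum

azimuthal sum: 0 + 0 + 1 = 1  ✗
0 ≤ 1 ≤ 12 (triangle on l)
L = 6 + 6 + 1 = 13 (odd)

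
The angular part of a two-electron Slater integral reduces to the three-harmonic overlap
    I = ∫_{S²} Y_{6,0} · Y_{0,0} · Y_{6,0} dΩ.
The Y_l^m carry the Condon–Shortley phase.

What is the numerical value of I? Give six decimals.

0.282095

m-sum 0 ✓  L=12 even ✓  6≤6≤6 ✓
Π(2lᵢ+1) = 13×1×13 = 169
triangle coeff Δ(6,0,6) = 1/13
Σ_t [0,0]: t=0:+1/518400 = 1/518400
(3j)²=1/13 [(6 0 6; 0 0 0)], sign=+1
(m-triple is (0,0,0) — same symbol as above.)
⇒ 4πI² = 1/1
I = (+1)√(1/1/(4π)) = 0.28209479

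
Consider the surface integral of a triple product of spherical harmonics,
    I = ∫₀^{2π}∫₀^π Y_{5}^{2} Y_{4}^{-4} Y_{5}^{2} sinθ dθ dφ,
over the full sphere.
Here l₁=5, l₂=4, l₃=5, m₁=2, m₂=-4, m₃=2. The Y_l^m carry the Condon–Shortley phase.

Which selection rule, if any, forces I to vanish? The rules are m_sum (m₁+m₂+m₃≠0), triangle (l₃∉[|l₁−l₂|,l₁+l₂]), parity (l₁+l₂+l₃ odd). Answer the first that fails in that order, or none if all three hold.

none

Σmᵢ = 0  ✓
l₃∈[|l₁−l₂|,l₁+l₂]=[1,9], have l₃=5  ✓
Σlᵢ = 14 ⇒ even  ✓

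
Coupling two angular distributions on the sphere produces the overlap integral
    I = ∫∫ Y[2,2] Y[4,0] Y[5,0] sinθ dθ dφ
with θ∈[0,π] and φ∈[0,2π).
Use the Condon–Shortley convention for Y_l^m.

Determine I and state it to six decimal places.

0.000000

m-sum = 2 + 0 + 0 = 2 ≠ 0 ⇒ I = 0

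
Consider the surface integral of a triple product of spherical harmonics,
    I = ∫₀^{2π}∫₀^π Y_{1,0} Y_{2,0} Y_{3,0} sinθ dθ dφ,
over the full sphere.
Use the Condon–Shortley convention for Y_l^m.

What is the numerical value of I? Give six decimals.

Rules hold: Σm=0, L=6 even, 1≤3≤3.
N = 3·5·7 = 105
Δ = 0!·2!·4!/7! = 1/105
Racah Σ t=0..0: t=0:+1/4 = 1/4
⇒ 3j(1 2 3; 0 0 0)² = 3/35, sgn -1
(m-triple is (0,0,0) — same symbol as above.)
4πI² = N·(3j₀)²·(3jₘ)² = 27/35
I = +1·√(0.771429/4π) = 0.24776670

0.247767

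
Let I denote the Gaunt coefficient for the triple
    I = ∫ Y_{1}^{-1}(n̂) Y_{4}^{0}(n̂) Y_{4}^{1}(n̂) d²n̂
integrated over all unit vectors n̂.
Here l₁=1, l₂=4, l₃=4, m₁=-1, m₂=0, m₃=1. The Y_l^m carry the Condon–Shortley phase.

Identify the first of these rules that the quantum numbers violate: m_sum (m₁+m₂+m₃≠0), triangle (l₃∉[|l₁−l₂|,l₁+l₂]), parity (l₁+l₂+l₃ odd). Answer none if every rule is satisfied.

azimuthal sum: -1 + 0 + 1 = 0  ✓
3 ≤ 4 ≤ 5 (triangle on l)  ✓
L = 1 + 4 + 4 = 9 (odd)  ✗

parity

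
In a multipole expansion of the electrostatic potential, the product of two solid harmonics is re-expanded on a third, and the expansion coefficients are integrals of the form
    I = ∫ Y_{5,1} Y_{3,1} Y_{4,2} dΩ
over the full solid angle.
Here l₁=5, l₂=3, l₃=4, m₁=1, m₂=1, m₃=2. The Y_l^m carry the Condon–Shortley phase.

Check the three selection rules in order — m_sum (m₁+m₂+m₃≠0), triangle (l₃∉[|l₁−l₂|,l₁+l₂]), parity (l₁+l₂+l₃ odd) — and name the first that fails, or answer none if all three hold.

m_sum

azimuthal sum: 1 + 1 + 2 = 4  ✗
2 ≤ 4 ≤ 8 (triangle on l)
L = 5 + 3 + 4 = 12 (even)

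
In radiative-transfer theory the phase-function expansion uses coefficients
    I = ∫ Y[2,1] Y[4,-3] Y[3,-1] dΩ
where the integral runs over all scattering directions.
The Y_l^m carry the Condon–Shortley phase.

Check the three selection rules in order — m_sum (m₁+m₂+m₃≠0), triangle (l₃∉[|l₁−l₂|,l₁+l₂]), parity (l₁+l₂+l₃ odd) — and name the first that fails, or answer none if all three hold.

azimuthal sum: 1 − 3 − 1 = -3  ✗
2 ≤ 3 ≤ 6 (triangle on l)
L = 2 + 4 + 3 = 9 (odd)

m_sum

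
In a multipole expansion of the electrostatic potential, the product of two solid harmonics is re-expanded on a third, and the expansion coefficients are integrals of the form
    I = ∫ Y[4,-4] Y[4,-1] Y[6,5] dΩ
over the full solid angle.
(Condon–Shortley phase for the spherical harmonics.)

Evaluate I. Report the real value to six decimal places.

Checks pass: Σm=0; 14 even; l₃=6∈[0,8].
(2·4+1)(2·4+1)(2·6+1) = 1053
Δ: 2! 6! 6! / 15! → 1/1261260
sum: t=0:+1/4608 t=1:−1/1296 t=2:+1/4608 = -7/20736
3j²(4 4 6; 0 0 0) = Δ·Π!·Σ² = 20/1287  (sign -1)
sum: t=2:+1/172800 = 1/172800
3j²(4 4 6; -4 -1 5) = Δ·Π!·Σ² = 2/65  (sign -1)
combine: 4πI² = 1053·20/1287·2/65 = 72/143
take √, sign +1: I = 0.20016738

0.200167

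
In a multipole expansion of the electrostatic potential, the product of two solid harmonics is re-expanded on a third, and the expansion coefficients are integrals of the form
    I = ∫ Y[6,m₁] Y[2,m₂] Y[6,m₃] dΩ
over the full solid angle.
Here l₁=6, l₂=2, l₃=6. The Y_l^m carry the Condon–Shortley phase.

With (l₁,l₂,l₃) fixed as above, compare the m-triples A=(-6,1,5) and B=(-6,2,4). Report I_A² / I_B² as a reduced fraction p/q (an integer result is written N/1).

Same 6,2,6: normalisation and zero-m 3j drop out of the ratio.
A: Δ: 2! 10! 2! / 15! → 1/90090; sum: t=2:+1/7257600 = 1/7257600; 3j²(6 2 6; -6 1 5) = Δ·Π!·Σ² = 11/455  (sign -1)
B: Δ: 2! 10! 2! / 15! → 1/90090; sum: t=2:+1/14515200 = 1/14515200; 3j²(6 2 6; -6 2 4) = Δ·Π!·Σ² = 2/455  (sign +1)
I_A²/I_B² = (11/455)/(2/455) = 11/2

11/2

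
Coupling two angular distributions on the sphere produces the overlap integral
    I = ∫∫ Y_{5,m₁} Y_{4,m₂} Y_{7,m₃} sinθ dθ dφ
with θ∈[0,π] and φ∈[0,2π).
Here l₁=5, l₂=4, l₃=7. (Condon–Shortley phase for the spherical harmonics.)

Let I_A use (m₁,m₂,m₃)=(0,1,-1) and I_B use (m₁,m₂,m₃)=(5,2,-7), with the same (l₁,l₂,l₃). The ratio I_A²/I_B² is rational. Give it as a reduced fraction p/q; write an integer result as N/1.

1058/3861

l's match ⇒ only the (l;m) 3-j factors differ between A and B.
A: triangle coeff Δ(5,4,7) = 1/6126120; Σ_t [0,2]: t=0:+1/172800 t=1:−1/27648 t=2:+1/51840 = -23/2073600; (3j)²=529/87516 [(5 4 7; 0 1 -1)], sign=-1
B: triangle coeff Δ(5,4,7) = 1/6126120; Σ_t [0,0]: t=0:+1/58060800 = 1/58060800; (3j)²=3/136 [(5 4 7; 5 2 -7)], sign=+1
I_A²/I_B² = (529/87516)/(3/136) = 1058/3861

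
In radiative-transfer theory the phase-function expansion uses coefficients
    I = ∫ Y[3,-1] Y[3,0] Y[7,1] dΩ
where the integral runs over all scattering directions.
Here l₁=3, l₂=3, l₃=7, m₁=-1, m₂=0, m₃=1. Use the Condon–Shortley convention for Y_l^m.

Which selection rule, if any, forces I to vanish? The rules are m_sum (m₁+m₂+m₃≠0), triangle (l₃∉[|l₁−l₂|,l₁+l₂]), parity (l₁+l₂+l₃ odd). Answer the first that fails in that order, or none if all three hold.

triangle

azimuthal sum: -1 + 0 + 1 = 0  ✓
0 ≤ 7 ≤ 6 (triangle on l)  ✗
L = 3 + 3 + 7 = 13 (odd)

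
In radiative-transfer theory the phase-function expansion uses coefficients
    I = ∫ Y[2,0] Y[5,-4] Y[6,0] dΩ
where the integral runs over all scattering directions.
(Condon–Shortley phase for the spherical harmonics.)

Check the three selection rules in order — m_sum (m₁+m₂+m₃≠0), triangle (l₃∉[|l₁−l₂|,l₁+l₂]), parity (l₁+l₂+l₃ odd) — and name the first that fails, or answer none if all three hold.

m_sum

m₁+m₂+m₃ = 0 − 4 + 0 = -4  ✗
triangle: |2−5|=3 ≤ l₃=6 ≤ 2+5=7
parity: l₁+l₂+l₃ = 13 is odd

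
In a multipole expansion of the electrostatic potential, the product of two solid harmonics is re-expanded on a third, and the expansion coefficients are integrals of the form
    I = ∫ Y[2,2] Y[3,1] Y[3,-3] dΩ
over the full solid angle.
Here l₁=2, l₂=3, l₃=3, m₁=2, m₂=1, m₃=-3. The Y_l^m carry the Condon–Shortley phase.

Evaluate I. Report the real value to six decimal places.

0.132981

m-sum 0 ✓  L=8 even ✓  1≤3≤5 ✓
Π(2lᵢ+1) = 5×7×7 = 245
triangle coeff Δ(2,3,3) = 1/3780
Σ_t [0,2]: t=0:+1/24 t=1:−1/4 t=2:+1/24 = -1/6
(3j)²=4/105 [(2 3 3; 0 0 0)], sign=+1
Σ_t [0,0]: t=0:+1/96 = 1/96
(3j)²=1/42 [(2 3 3; 2 1 -3)], sign=+1
⇒ 4πI² = 2/9
I = (+1)√(2/9/(4π)) = 0.13298076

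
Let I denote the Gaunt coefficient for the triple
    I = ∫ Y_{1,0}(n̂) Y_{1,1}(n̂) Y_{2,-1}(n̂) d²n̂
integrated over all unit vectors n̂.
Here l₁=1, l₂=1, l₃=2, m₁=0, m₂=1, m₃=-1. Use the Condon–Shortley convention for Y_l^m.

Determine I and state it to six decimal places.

-0.218510

m-sum 0 ✓  L=4 even ✓  0≤2≤2 ✓
Π(2lᵢ+1) = 3×3×5 = 45
triangle coeff Δ(1,1,2) = 1/30
Σ_t [0,0]: t=0:+1/1 = 1/1
(3j)²=2/15 [(1 1 2; 0 0 0)], sign=+1
Σ_t [0,0]: t=0:+1/2 = 1/2
(3j)²=1/10 [(1 1 2; 0 1 -1)], sign=-1
⇒ 4πI² = 3/5
I = (-1)√(3/5/(4π)) = -0.21850969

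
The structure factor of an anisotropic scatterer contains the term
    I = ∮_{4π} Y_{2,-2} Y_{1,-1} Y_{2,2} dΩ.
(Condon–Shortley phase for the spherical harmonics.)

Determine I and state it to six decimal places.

0.000000

m-sum = -2 − 1 + 2 = -1 ≠ 0 ⇒ I = 0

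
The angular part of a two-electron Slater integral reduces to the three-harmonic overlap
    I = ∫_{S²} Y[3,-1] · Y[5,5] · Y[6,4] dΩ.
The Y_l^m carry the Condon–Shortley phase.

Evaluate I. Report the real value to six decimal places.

0.000000

Σmᵢ = 8 ≠ 0, so the φ-integral vanishes; I = 0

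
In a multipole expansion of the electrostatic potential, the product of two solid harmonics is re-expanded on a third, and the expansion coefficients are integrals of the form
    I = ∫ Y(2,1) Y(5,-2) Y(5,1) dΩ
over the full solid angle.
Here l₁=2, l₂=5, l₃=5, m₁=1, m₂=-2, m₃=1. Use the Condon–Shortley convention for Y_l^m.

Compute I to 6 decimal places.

0.104819

Rules hold: Σm=0, L=12 even, 3≤5≤7.
N = 5·11·11 = 605
Δ = 2!·2!·8!/13! = 1/38610
Racah Σ t=0..2: t=0:+1/2880 t=1:−1/576 t=2:+1/2880 = -1/960
⇒ 3j(2 5 5; 0 0 0)² = 10/429, sgn +1
Racah Σ t=0..1: t=0:+1/1440 t=1:−1/2880 = 1/2880
⇒ 3j(2 5 5; 1 -2 1)² = 7/715, sgn +1
4πI² = N·(3j₀)²·(3jₘ)² = 70/507
I = +1·√(0.138067/4π) = 0.10481902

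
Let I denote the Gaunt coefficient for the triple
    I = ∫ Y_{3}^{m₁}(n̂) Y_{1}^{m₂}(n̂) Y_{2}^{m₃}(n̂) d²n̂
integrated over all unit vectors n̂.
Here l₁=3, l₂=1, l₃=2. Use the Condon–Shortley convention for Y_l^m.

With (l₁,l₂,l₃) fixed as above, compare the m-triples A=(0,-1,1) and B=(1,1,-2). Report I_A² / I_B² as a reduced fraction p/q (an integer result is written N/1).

3/1

Shared (l₁,l₂,l₃)=(3,1,2): N and (l;000)² cancel in I_A²/I_B².
A: Δ = 2!·4!·0!/7! = 1/105; Racah Σ t=0..0: t=0:+1/12 = 1/12; ⇒ 3j(3 1 2; 0 -1 1)² = 1/35, sgn -1
B: Δ = 2!·4!·0!/7! = 1/105; Racah Σ t=2..2: t=2:+1/48 = 1/48; ⇒ 3j(3 1 2; 1 1 -2)² = 1/105, sgn +1
I_A²/I_B² = (1/35)/(1/105) = 3/1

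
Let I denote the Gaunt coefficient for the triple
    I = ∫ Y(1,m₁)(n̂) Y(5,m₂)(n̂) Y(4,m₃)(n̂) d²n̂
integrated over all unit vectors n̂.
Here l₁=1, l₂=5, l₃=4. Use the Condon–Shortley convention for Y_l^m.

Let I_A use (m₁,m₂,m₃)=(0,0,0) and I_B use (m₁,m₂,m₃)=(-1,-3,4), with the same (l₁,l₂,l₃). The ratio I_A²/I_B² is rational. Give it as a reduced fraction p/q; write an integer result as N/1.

Shared (l₁,l₂,l₃)=(1,5,4): N and (l;000)² cancel in I_A²/I_B².
A: Δ = 2!·0!·8!/11! = 1/495; Racah Σ t=1..1: t=1:−1/576 = -1/576; ⇒ 3j(1 5 4; 0 0 0)² = 5/99, sgn -1
B: Δ = 2!·0!·8!/11! = 1/495; Racah Σ t=2..2: t=2:+1/80640 = 1/80640; ⇒ 3j(1 5 4; -1 -3 4)² = 1/495, sgn +1
I_A²/I_B² = (5/99)/(1/495) = 25/1

25/1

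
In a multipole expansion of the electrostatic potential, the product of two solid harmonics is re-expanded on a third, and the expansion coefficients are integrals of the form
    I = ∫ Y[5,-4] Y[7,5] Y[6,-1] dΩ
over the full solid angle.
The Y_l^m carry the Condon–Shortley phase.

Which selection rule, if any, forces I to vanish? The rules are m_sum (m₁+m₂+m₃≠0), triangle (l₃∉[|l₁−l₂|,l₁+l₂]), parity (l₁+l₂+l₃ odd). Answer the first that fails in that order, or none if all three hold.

azimuthal sum: -4 + 5 − 1 = 0  ✓
2 ≤ 6 ≤ 12 (triangle on l)  ✓
L = 5 + 7 + 6 = 18 (even)  ✓

none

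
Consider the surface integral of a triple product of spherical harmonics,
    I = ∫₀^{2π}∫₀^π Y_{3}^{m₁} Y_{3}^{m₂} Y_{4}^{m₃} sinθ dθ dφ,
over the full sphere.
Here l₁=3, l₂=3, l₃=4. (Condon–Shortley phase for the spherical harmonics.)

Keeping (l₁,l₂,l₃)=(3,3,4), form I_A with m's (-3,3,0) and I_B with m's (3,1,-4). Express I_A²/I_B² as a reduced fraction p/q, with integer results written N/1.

3/14

l's match ⇒ only the (l;m) 3-j factors differ between A and B.
A: triangle coeff Δ(3,3,4) = 1/34650; Σ_t [2,2]: t=2:+1/1152 = 1/1152; (3j)²=1/154 [(3 3 4; -3 3 0)], sign=+1
B: triangle coeff Δ(3,3,4) = 1/34650; Σ_t [0,0]: t=0:+1/1152 = 1/1152; (3j)²=1/33 [(3 3 4; 3 1 -4)], sign=+1
I_A²/I_B² = (1/154)/(1/33) = 3/14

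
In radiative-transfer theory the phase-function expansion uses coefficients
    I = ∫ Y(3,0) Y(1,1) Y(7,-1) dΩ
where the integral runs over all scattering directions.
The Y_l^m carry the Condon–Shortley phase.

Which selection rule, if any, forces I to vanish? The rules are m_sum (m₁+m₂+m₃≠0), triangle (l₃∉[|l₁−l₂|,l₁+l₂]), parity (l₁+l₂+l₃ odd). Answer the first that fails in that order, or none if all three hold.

triangle

azimuthal sum: 0 + 1 − 1 = 0  ✓
2 ≤ 7 ≤ 4 (triangle on l)  ✗
L = 3 + 1 + 7 = 11 (odd)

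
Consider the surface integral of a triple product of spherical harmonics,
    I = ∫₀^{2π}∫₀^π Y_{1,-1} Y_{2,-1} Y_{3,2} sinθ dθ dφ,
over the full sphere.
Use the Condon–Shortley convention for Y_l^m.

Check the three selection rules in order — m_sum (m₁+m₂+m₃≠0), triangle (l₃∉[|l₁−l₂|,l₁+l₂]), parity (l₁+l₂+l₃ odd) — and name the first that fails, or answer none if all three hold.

azimuthal sum: -1 − 1 + 2 = 0  ✓
1 ≤ 3 ≤ 3 (triangle on l)  ✓
L = 1 + 2 + 3 = 6 (even)  ✓

none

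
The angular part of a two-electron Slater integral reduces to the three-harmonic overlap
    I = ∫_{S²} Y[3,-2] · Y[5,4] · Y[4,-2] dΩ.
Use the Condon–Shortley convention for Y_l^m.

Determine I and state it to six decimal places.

Rules hold: Σm=0, L=12 even, 2≤4≤8.
N = 7·11·9 = 693
Δ = 4!·2!·6!/13! = 1/180180
Racah Σ t=1..3: t=1:−1/576 t=2:+1/144 t=3:−1/576 = 1/288
⇒ 3j(3 5 4; 0 0 0)² = 20/1001, sgn +1
Racah Σ t=3..4: t=3:−1/8640 t=4:+1/2880 = 1/4320
⇒ 3j(3 5 4; -2 4 -2)² = 8/429, sgn +1
4πI² = N·(3j₀)²·(3jₘ)² = 480/1859
I = +1·√(0.258203/4π) = 0.14334284

0.143343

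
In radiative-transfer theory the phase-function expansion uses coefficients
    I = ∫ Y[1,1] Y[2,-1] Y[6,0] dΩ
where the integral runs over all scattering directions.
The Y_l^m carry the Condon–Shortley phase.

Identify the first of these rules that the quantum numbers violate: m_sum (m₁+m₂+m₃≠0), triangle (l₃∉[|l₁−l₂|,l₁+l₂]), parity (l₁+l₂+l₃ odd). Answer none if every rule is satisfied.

triangle

Σmᵢ = 0  ✓
l₃∈[|l₁−l₂|,l₁+l₂]=[1,3], have l₃=6  ✗
Σlᵢ = 9 ⇒ odd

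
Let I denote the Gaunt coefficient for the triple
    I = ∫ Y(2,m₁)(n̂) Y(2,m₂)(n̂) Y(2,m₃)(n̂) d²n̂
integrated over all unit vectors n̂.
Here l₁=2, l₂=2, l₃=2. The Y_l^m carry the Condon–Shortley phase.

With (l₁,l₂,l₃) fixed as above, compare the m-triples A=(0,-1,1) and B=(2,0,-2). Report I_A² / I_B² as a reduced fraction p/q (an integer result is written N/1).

1/4

Shared (l₁,l₂,l₃)=(2,2,2): N and (l;000)² cancel in I_A²/I_B².
A: Δ = 2!·2!·2!/7! = 1/630; Racah Σ t=0..1: t=0:+1/4 t=1:−1/2 = -1/4; ⇒ 3j(2 2 2; 0 -1 1)² = 1/70, sgn +1
B: Δ = 2!·2!·2!/7! = 1/630; Racah Σ t=0..0: t=0:+1/8 = 1/8; ⇒ 3j(2 2 2; 2 0 -2)² = 2/35, sgn +1
I_A²/I_B² = (1/70)/(2/35) = 1/4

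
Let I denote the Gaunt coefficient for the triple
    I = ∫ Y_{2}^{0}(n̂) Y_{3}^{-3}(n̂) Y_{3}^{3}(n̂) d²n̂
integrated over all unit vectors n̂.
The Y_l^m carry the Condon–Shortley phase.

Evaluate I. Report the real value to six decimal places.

Checks pass: Σm=0; 8 even; l₃=3∈[1,5].
(2·2+1)(2·3+1)(2·3+1) = 245
Δ: 2! 2! 4! / 9! → 1/3780
sum: t=0:+1/24 t=1:−1/4 t=2:+1/24 = -1/6
3j²(2 3 3; 0 0 0) = Δ·Π!·Σ² = 4/105  (sign +1)
sum: t=0:+1/96 = 1/96
3j²(2 3 3; 0 -3 3) = Δ·Π!·Σ² = 5/84  (sign +1)
combine: 4πI² = 245·4/105·5/84 = 5/9
take √, sign +1: I = 0.21026104

0.210261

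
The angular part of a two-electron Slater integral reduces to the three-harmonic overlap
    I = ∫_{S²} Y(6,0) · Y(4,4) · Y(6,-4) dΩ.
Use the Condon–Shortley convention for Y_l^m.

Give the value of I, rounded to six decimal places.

Rules hold: Σm=0, L=16 even, 2≤6≤10.
N = 13·9·13 = 1521
Δ = 4!·8!·4!/17! = 1/15315300
Racah Σ t=0..4: t=0:+1/829440 t=1:−1/25920 t=2:+1/9216 t=3:−1/25920 t=4:+1/829440 = 7/207360
⇒ 3j(6 4 6; 0 0 0)² = 28/2431, sgn +1
Racah Σ t=4..4: t=4:+1/829440 = 1/829440
⇒ 3j(6 4 6; 0 4 -4)² = 35/2431, sgn +1
4πI² = N·(3j₀)²·(3jₘ)² = 8820/34969
I = +1·√(0.252223/4π) = 0.14167322

0.141673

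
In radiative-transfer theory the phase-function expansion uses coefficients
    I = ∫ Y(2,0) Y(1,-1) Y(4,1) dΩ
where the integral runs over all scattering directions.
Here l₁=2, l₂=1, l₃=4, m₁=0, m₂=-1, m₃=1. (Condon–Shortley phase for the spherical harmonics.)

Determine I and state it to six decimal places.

0.000000

l₃=4 ∉ [1,3] — triangle fails ⇒ I = 0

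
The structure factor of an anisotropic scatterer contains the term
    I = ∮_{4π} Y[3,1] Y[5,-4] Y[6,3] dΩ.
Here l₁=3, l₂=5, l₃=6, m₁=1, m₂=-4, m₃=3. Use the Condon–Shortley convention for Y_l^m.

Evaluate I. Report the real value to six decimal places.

Checks pass: Σm=0; 14 even; l₃=6∈[2,8].
(2·3+1)(2·5+1)(2·6+1) = 1001
Δ: 2! 4! 8! / 15! → 1/675675
sum: t=0:+1/8640 t=1:−1/2304 t=2:+1/8640 = -7/34560
3j²(3 5 6; 0 0 0) = Δ·Π!·Σ² = 7/429  (sign -1)
sum: t=0:+1/40320 t=1:−1/241920 = 1/48384
3j²(3 5 6; 1 -4 3) = Δ·Π!·Σ² = 24/1001  (sign -1)
combine: 4πI² = 1001·7/429·24/1001 = 56/143
take √, sign +1: I = 0.17653103

0.176531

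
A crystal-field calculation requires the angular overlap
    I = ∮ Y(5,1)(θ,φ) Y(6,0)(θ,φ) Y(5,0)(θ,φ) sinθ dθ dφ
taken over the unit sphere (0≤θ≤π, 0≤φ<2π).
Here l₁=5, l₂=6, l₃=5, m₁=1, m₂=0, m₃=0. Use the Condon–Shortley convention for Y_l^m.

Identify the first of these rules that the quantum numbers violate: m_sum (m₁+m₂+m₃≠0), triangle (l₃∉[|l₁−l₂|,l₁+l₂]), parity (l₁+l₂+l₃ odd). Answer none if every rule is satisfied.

Σmᵢ = 1  ✗
l₃∈[|l₁−l₂|,l₁+l₂]=[1,11], have l₃=5
Σlᵢ = 16 ⇒ even

m_sum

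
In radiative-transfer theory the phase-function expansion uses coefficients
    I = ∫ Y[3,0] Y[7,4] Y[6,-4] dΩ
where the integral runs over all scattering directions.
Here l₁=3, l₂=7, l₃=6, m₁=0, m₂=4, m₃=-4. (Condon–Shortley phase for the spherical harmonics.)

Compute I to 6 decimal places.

-0.078810

Checks pass: Σm=0; 16 even; l₃=6∈[4,10].
(2·3+1)(2·7+1)(2·6+1) = 1365
Δ: 4! 2! 10! / 17! → 1/2042040
sum: t=1:−1/207360 t=2:+1/57600 t=3:−1/207360 = 1/129600
3j²(3 7 6; 0 0 0) = Δ·Π!·Σ² = 168/12155  (sign +1)
sum: t=1:−1/43545600 t=2:+1/1451520 t=3:−1/967680 = -1/2721600
3j²(3 7 6; 0 4 -4) = Δ·Π!·Σ² = 32/7735  (sign -1)
combine: 4πI² = 1365·168/12155·32/7735 = 16128/206635
take √, sign -1: I = -0.07881037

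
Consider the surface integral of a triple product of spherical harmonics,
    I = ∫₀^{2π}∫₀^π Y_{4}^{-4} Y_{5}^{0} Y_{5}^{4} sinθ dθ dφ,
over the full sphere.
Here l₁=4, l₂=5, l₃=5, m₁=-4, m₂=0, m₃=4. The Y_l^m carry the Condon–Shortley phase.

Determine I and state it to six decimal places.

0.130198

m-sum 0 ✓  L=14 even ✓  1≤5≤9 ✓
Π(2lᵢ+1) = 9×11×11 = 1089
triangle coeff Δ(4,5,5) = 1/3153150
Σ_t [0,4]: t=0:+1/69120 t=1:−1/1728 t=2:+1/576 t=3:−1/1728 t=4:+1/69120 = 7/11520
(3j)²=2/143 [(4 5 5; 0 0 0)], sign=-1
Σ_t [4,4]: t=4:+1/69120 = 1/69120
(3j)²=2/143 [(4 5 5; -4 0 4)], sign=-1
⇒ 4πI² = 36/169
I = (+1)√(36/169/(4π)) = 0.13019760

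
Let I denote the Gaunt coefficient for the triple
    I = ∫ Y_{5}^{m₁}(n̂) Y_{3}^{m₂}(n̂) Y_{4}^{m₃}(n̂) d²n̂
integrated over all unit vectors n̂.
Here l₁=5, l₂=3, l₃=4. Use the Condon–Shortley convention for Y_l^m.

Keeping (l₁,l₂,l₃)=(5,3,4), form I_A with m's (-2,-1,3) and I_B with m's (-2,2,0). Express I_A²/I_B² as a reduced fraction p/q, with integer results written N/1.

Same 5,3,4: normalisation and zero-m 3j drop out of the ratio.
A: Δ: 4! 6! 2! / 13! → 1/180180; sum: t=1:−1/4320 t=2:+1/960 = 7/8640; 3j²(5 3 4; -2 -1 3) = Δ·Π!·Σ² = 343/12870  (sign -1)
B: Δ: 4! 6! 2! / 13! → 1/180180; sum: t=3:−1/576 t=4:+1/864 = -1/1728; 3j²(5 3 4; -2 2 0) = Δ·Π!·Σ² = 5/1287  (sign -1)
I_A²/I_B² = (343/12870)/(5/1287) = 343/50

343/50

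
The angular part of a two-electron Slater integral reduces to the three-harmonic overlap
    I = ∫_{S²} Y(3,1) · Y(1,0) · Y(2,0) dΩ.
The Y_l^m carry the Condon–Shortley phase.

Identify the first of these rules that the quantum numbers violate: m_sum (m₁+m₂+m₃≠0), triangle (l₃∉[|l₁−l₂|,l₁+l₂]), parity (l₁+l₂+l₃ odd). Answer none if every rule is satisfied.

m₁+m₂+m₃ = 1 + 0 + 0 = 1  ✗
triangle: |3−1|=2 ≤ l₃=2 ≤ 3+1=4
parity: l₁+l₂+l₃ = 6 is even

m_sum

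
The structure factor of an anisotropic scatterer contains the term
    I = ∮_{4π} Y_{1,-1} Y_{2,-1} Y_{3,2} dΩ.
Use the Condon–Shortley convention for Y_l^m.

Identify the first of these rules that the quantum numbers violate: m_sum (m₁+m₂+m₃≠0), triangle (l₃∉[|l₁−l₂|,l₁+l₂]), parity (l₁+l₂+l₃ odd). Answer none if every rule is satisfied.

none

Σmᵢ = 0  ✓
l₃∈[|l₁−l₂|,l₁+l₂]=[1,3], have l₃=3  ✓
Σlᵢ = 6 ⇒ even  ✓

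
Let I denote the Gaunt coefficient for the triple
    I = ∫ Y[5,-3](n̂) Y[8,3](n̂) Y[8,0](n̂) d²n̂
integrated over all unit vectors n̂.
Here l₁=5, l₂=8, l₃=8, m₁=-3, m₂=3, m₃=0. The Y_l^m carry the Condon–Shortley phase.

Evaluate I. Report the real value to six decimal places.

l₁+l₂+l₃=21 is odd: 3j(l;000)=0 ⇒ I=0

0.000000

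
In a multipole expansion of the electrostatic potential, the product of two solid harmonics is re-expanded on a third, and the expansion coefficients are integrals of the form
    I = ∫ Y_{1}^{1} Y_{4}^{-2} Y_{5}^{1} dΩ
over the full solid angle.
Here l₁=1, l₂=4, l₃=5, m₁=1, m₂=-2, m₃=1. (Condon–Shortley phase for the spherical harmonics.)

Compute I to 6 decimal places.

-0.120286

Checks pass: Σm=0; 10 even; l₃=5∈[3,5].
(2·1+1)(2·4+1)(2·5+1) = 297
Δ: 0! 2! 8! / 11! → 1/495
sum: t=0:+1/576 = 1/576
3j²(1 4 5; 0 0 0) = Δ·Π!·Σ² = 5/99  (sign -1)
sum: t=0:+1/2880 = 1/2880
3j²(1 4 5; 1 -2 1) = Δ·Π!·Σ² = 2/165  (sign +1)
combine: 4πI² = 297·5/99·2/165 = 2/11
take √, sign -1: I = -0.12028562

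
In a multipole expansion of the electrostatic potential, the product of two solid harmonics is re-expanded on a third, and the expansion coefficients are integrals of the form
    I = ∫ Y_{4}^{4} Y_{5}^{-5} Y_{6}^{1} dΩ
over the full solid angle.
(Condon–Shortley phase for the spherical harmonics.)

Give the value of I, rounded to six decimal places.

0.000000

L=15 odd ⇒ parity kills the (l;000) factor ⇒ I = 0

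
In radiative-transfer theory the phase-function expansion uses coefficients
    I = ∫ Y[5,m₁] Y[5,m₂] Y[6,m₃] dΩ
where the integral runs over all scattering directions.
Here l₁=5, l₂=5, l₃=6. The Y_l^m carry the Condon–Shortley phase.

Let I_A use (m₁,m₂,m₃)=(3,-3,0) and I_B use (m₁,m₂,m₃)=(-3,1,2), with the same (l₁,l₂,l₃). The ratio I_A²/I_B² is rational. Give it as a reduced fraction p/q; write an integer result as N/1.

841/1210

Shared (l₁,l₂,l₃)=(5,5,6): N and (l;000)² cancel in I_A²/I_B².
A: Δ = 4!·6!·6!/17! = 1/28588560; Racah Σ t=0..2: t=0:+1/55296 t=1:−1/86400 t=2:+1/2073600 = 29/4147200; ⇒ 3j(5 5 6; 3 -3 0)² = 841/145860, sgn +1
B: Δ = 4!·6!·6!/17! = 1/28588560; Racah Σ t=2..4: t=2:+1/138240 t=3:−1/25920 t=4:+1/55296 = -11/829440; ⇒ 3j(5 5 6; -3 1 2)² = 11/1326, sgn -1
I_A²/I_B² = (841/145860)/(11/1326) = 841/1210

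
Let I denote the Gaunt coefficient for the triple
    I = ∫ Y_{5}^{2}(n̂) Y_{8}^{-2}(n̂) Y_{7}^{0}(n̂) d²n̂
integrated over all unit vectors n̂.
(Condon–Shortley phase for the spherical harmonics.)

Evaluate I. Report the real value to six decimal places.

-0.064970

Checks pass: Σm=0; 20 even; l₃=7∈[3,13].
(2·5+1)(2·8+1)(2·7+1) = 2805
Δ: 6! 4! 10! / 21! → 1/814773960
sum: t=1:−1/87091200 t=2:+1/4976640 t=3:−1/2073600 t=4:+1/4976640 t=5:−1/87091200 = -1/9676800
3j²(5 8 7; 0 0 0) = Δ·Π!·Σ² = 360/46189  (sign +1)
sum: t=0:+1/74649600 t=1:−1/6912000 t=2:+1/4976640 t=3:−1/26127360 = 41/1306368000
3j²(5 8 7; 2 -2 0) = Δ·Π!·Σ² = 1681/692835  (sign -1)
combine: 4πI² = 2805·360/46189·1681/692835 = 605160/11408683
take √, sign -1: I = -0.06496993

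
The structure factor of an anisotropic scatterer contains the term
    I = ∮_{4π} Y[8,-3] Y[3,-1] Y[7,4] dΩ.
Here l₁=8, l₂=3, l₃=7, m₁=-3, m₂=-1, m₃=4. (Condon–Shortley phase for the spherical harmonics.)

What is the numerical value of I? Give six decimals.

0.147305

Checks pass: Σm=0; 18 even; l₃=7∈[5,11].
(2·8+1)(2·3+1)(2·7+1) = 1785
Δ: 4! 12! 2! / 19! → 1/5290740
sum: t=1:−1/7257600 t=2:+1/2073600 t=3:−1/7257600 = 1/4838400
3j²(8 3 7; 0 0 0) = Δ·Π!·Σ² = 252/20995  (sign -1)
sum: t=0:+1/1916006400 t=1:−1/43545600 t=2:+1/17418240 = 67/1916006400
3j²(8 3 7; -3 -1 4) = Δ·Π!·Σ² = 4489/352716  (sign -1)
combine: 4πI² = 1785·252/20995·4489/352716 = 282807/1037153
take √, sign +1: I = 0.14730542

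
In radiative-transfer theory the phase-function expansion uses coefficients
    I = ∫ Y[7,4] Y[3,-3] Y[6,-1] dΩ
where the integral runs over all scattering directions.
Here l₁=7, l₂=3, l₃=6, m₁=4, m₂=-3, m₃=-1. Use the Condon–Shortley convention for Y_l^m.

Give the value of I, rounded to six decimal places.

Rules hold: Σm=0, L=16 even, 4≤6≤10.
N = 15·7·13 = 1365
Δ = 4!·10!·2!/17! = 1/2042040
Racah Σ t=1..3: t=1:−1/207360 t=2:+1/57600 t=3:−1/207360 = 1/129600
⇒ 3j(7 3 6; 0 0 0)² = 168/12155, sgn +1
Racah Σ t=0..0: t=0:+1/1451520 = 1/1451520
⇒ 3j(7 3 6; 4 -3 -1)² = 75/3094, sgn -1
4πI² = N·(3j₀)²·(3jₘ)² = 18900/41327
I = -1·√(0.457328/4π) = -0.19076954

-0.190770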